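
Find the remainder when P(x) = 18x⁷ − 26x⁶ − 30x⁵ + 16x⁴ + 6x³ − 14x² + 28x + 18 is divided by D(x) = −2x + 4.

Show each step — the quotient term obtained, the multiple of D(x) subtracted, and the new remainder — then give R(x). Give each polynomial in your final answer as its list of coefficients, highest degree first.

Step 1: lead(18x⁷ − 26x⁶ − 30x⁵ + 16x⁴ + 6x³ − 14x² + 28x + 18) ÷ lead(D) = 18x⁷ ÷ −2x = −9x⁶. Subtract (−9x⁶)·D = 18x⁷ − 36x⁶. Remainder: 10x⁶ − 30x⁵ + 16x⁴ + 6x³ − 14x² + 28x + 18.
Step 2: lead(10x⁶ − 30x⁵ + 16x⁴ + 6x³ − 14x² + 28x + 18) ÷ lead(D) = 10x⁶ ÷ −2x = −5x⁵. Subtract (−5x⁵)·D = 10x⁶ − 20x⁵. Remainder: −10x⁵ + 16x⁴ + 6x³ − 14x² + 28x + 18.
Step 3: lead(−10x⁵ + 16x⁴ + 6x³ − 14x² + 28x + 18) ÷ lead(D) = −10x⁵ ÷ −2x = 5x⁴. Subtract (5x⁴)·D = −10x⁵ + 20x⁴. Remainder: −4x⁴ + 6x³ − 14x² + 28x + 18.
Step 4: lead(−4x⁴ + 6x³ − 14x² + 28x + 18) ÷ lead(D) = −4x⁴ ÷ −2x = 2x³. Subtract (2x³)·D = −4x⁴ + 8x³. Remainder: −2x³ − 14x² + 28x + 18.
Step 5: lead(−2x³ − 14x² + 28x + 18) ÷ lead(D) = −2x³ ÷ −2x = x². Subtract (x²)·D = −2x³ + 4x². Remainder: −18x² + 28x + 18.
Step 6: lead(−18x² + 28x + 18) ÷ lead(D) = −18x² ÷ −2x = 9x. Subtract (9x)·D = −18x² + 36x. Remainder: −8x + 18.
Step 7: lead(−8x + 18) ÷ lead(D) = −8x ÷ −2x = 4. Subtract (4)·D = −8x + 16. Remainder: 2.

R = [2]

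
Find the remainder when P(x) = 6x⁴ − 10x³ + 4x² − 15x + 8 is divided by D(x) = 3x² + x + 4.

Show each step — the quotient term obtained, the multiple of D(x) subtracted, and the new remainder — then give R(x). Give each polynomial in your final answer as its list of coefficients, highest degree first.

R = [1, 8]

Step 1: lead(6x⁴ − 10x³ + 4x² − 15x + 8) ÷ lead(D) = 6x⁴ ÷ 3x² = 2x². Subtract (2x²)·D = 6x⁴ + 2x³ + 8x². Remainder: −12x³ − 4x² − 15x + 8.
Step 2: lead(−12x³ − 4x² − 15x + 8) ÷ lead(D) = −12x³ ÷ 3x² = −4x. Subtract (−4x)·D = −12x³ − 4x² − 16x. Remainder: x + 8.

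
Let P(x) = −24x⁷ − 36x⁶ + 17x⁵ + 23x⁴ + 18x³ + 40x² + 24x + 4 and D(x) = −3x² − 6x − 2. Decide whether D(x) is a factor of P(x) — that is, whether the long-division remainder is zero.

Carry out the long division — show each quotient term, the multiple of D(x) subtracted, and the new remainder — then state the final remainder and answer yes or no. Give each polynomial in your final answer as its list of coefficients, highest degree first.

R = [0], so D(x) is a factor of P(x). yes

Step 1: lead(−24x⁷ − 36x⁶ + 17x⁵ + 23x⁴ + 18x³ + 40x² + 24x + 4) ÷ lead(D) = −24x⁷ ÷ −3x² = 8x⁵. Subtract (8x⁵)·D = −24x⁷ − 48x⁶ − 16x⁵. Remainder: 12x⁶ + 33x⁵ + 23x⁴ + 18x³ + 40x² + 24x + 4.
Step 2: lead(12x⁶ + 33x⁵ + 23x⁴ + 18x³ + 40x² + 24x + 4) ÷ lead(D) = 12x⁶ ÷ −3x² = −4x⁴. Subtract (−4x⁴)·D = 12x⁶ + 24x⁵ + 8x⁴. Remainder: 9x⁵ + 15x⁴ + 18x³ + 40x² + 24x + 4.
Step 3: lead(9x⁵ + 15x⁴ + 18x³ + 40x² + 24x + 4) ÷ lead(D) = 9x⁵ ÷ −3x² = −3x³. Subtract (−3x³)·D = 9x⁵ + 18x⁴ + 6x³. Remainder: −3x⁴ + 12x³ + 40x² + 24x + 4.
Step 4: lead(−3x⁴ + 12x³ + 40x² + 24x + 4) ÷ lead(D) = −3x⁴ ÷ −3x² = x². Subtract (x²)·D = −3x⁴ − 6x³ − 2x². Remainder: 18x³ + 42x² + 24x + 4.
Step 5: lead(18x³ + 42x² + 24x + 4) ÷ lead(D) = 18x³ ÷ −3x² = −6x. Subtract (−6x)·D = 18x³ + 36x² + 12x. Remainder: 6x² + 12x + 4.
Step 6: lead(6x² + 12x + 4) ÷ lead(D) = 6x² ÷ −3x² = −2. Subtract (−2)·D = 6x² + 12x + 4. Remainder: 0.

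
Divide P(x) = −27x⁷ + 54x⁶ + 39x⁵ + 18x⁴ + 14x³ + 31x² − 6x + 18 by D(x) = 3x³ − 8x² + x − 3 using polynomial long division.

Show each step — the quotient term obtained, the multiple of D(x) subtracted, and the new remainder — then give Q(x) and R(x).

Q(x) = −9x⁴ − 6x³ − x − 4; R(x) = −5x + 6

Step 1: lead(−27x⁷ + 54x⁶ + 39x⁵ + 18x⁴ + 14x³ + 31x² − 6x + 18) ÷ lead(D) = −27x⁷ ÷ 3x³ = −9x⁴. Subtract (−9x⁴)·D = −27x⁷ + 72x⁶ − 9x⁵ + 27x⁴. Remainder: −18x⁶ + 48x⁵ − 9x⁴ + 14x³ + 31x² − 6x + 18.
Step 2: lead(−18x⁶ + 48x⁵ − 9x⁴ + 14x³ + 31x² − 6x + 18) ÷ lead(D) = −18x⁶ ÷ 3x³ = −6x³. Subtract (−6x³)·D = −18x⁶ + 48x⁵ − 6x⁴ + 18x³. Remainder: −3x⁴ − 4x³ + 31x² − 6x + 18.
Step 3: lead(−3x⁴ − 4x³ + 31x² − 6x + 18) ÷ lead(D) = −3x⁴ ÷ 3x³ = −x. Subtract (−x)·D = −3x⁴ + 8x³ − x² + 3x. Remainder: −12x³ + 32x² − 9x + 18.
Step 4: lead(−12x³ + 32x² − 9x + 18) ÷ lead(D) = −12x³ ÷ 3x³ = −4. Subtract (−4)·D = −12x³ + 32x² − 4x + 12. Remainder: −5x + 6.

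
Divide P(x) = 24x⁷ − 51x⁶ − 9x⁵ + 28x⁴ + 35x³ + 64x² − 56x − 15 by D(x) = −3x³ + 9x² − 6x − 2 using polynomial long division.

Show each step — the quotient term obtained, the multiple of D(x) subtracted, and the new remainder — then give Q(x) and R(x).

Step 1: lead(24x⁷ − 51x⁶ − 9x⁵ + 28x⁴ + 35x³ + 64x² − 56x − 15) ÷ lead(D) = 24x⁷ ÷ −3x³ = −8x⁴. Subtract (−8x⁴)·D = 24x⁷ − 72x⁶ + 48x⁵ + 16x⁴. Remainder: 21x⁶ − 57x⁵ + 12x⁴ + 35x³ + 64x² − 56x − 15.
Step 2: lead(21x⁶ − 57x⁵ + 12x⁴ + 35x³ + 64x² − 56x − 15) ÷ lead(D) = 21x⁶ ÷ −3x³ = −7x³. Subtract (−7x³)·D = 21x⁶ − 63x⁵ + 42x⁴ + 14x³. Remainder: 6x⁵ − 30x⁴ + 21x³ + 64x² − 56x − 15.
Step 3: lead(6x⁵ − 30x⁴ + 21x³ + 64x² − 56x − 15) ÷ lead(D) = 6x⁵ ÷ −3x³ = −2x². Subtract (−2x²)·D = 6x⁵ − 18x⁴ + 12x³ + 4x². Remainder: −12x⁴ + 9x³ + 60x² − 56x − 15.
Step 4: lead(−12x⁴ + 9x³ + 60x² − 56x − 15) ÷ lead(D) = −12x⁴ ÷ −3x³ = 4x. Subtract (4x)·D = −12x⁴ + 36x³ − 24x² − 8x. Remainder: −27x³ + 84x² − 48x − 15.
Step 5: lead(−27x³ + 84x² − 48x − 15) ÷ lead(D) = −27x³ ÷ −3x³ = 9. Subtract (9)·D = −27x³ + 81x² − 54x − 18. Remainder: 3x² + 6x + 3.

Q(x) = −8x⁴ − 7x³ − 2x² + 4x + 9; R(x) = 3x² + 6x + 3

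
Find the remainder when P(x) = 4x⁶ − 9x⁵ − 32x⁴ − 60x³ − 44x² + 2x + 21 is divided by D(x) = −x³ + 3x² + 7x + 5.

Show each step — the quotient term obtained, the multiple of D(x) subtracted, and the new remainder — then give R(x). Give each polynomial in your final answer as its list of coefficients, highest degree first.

Step 1: lead(4x⁶ − 9x⁵ − 32x⁴ − 60x³ − 44x² + 2x + 21) ÷ lead(D) = 4x⁶ ÷ −x³ = −4x³. Subtract (−4x³)·D = 4x⁶ − 12x⁵ − 28x⁴ − 20x³. Remainder: 3x⁵ − 4x⁴ − 40x³ − 44x² + 2x + 21.
Step 2: lead(3x⁵ − 4x⁴ − 40x³ − 44x² + 2x + 21) ÷ lead(D) = 3x⁵ ÷ −x³ = −3x². Subtract (−3x²)·D = 3x⁵ − 9x⁴ − 21x³ − 15x². Remainder: 5x⁴ − 19x³ − 29x² + 2x + 21.
Step 3: lead(5x⁴ − 19x³ − 29x² + 2x + 21) ÷ lead(D) = 5x⁴ ÷ −x³ = −5x. Subtract (−5x)·D = 5x⁴ − 15x³ − 35x² − 25x. Remainder: −4x³ + 6x² + 27x + 21.
Step 4: lead(−4x³ + 6x² + 27x + 21) ÷ lead(D) = −4x³ ÷ −x³ = 4. Subtract (4)·D = −4x³ + 12x² + 28x + 20. Remainder: −6x² − x + 1.

R = [-6, -1, 1]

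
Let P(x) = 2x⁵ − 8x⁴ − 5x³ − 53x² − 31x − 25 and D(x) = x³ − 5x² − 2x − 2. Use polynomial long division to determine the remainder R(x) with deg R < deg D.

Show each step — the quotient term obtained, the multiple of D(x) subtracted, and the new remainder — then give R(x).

Step 1: lead(2x⁵ − 8x⁴ − 5x³ − 53x² − 31x − 25) ÷ lead(D) = 2x⁵ ÷ x³ = 2x². Subtract (2x²)·D = 2x⁵ − 10x⁴ − 4x³ − 4x². Remainder: 2x⁴ − x³ − 49x² − 31x − 25.
Step 2: lead(2x⁴ − x³ − 49x² − 31x − 25) ÷ lead(D) = 2x⁴ ÷ x³ = 2x. Subtract (2x)·D = 2x⁴ − 10x³ − 4x² − 4x. Remainder: 9x³ − 45x² − 27x − 25.
Step 3: lead(9x³ − 45x² − 27x − 25) ÷ lead(D) = 9x³ ÷ x³ = 9. Subtract (9)·D = 9x³ − 45x² − 18x − 18. Remainder: −9x − 7.

R(x) = −9x − 7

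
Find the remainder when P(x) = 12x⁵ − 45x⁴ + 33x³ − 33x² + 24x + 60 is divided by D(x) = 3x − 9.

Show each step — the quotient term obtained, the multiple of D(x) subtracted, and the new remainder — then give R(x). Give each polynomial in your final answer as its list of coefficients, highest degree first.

Step 1: lead(12x⁵ − 45x⁴ + 33x³ − 33x² + 24x + 60) ÷ lead(D) = 12x⁵ ÷ 3x = 4x⁴. Subtract (4x⁴)·D = 12x⁵ − 36x⁴. Remainder: −9x⁴ + 33x³ − 33x² + 24x + 60.
Step 2: lead(−9x⁴ + 33x³ − 33x² + 24x + 60) ÷ lead(D) = −9x⁴ ÷ 3x = −3x³. Subtract (−3x³)·D = −9x⁴ + 27x³. Remainder: 6x³ − 33x² + 24x + 60.
Step 3: lead(6x³ − 33x² + 24x + 60) ÷ lead(D) = 6x³ ÷ 3x = 2x². Subtract (2x²)·D = 6x³ − 18x². Remainder: −15x² + 24x + 60.
Step 4: lead(−15x² + 24x + 60) ÷ lead(D) = −15x² ÷ 3x = −5x. Subtract (−5x)·D = −15x² + 45x. Remainder: −21x + 60.
Step 5: lead(−21x + 60) ÷ lead(D) = −21x ÷ 3x = −7. Subtract (−7)·D = −21x + 63. Remainder: −3.

R = [-3]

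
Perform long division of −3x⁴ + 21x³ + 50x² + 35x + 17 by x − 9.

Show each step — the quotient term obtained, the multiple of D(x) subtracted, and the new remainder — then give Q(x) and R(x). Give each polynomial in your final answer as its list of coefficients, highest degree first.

Step 1: lead(−3x⁴ + 21x³ + 50x² + 35x + 17) ÷ lead(D) = −3x⁴ ÷ x = −3x³. Subtract (−3x³)·D = −3x⁴ + 27x³. Remainder: −6x³ + 50x² + 35x + 17.
Step 2: lead(−6x³ + 50x² + 35x + 17) ÷ lead(D) = −6x³ ÷ x = −6x². Subtract (−6x²)·D = −6x³ + 54x². Remainder: −4x² + 35x + 17.
Step 3: lead(−4x² + 35x + 17) ÷ lead(D) = −4x² ÷ x = −4x. Subtract (−4x)·D = −4x² + 36x. Remainder: −x + 17.
Step 4: lead(−x + 17) ÷ lead(D) = −x ÷ x = −1. Subtract (−1)·D = −x + 9. Remainder: 8.

Q = [-3, -6, -4, -1]; R = [8]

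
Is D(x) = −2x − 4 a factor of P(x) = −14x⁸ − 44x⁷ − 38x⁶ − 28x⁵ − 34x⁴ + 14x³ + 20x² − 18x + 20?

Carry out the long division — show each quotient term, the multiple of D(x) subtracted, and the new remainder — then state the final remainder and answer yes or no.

R(x) = −8, so D(x) is not a factor of P(x). no

Step 1: lead(−14x⁸ − 44x⁷ − 38x⁶ − 28x⁵ − 34x⁴ + 14x³ + 20x² − 18x + 20) ÷ lead(D) = −14x⁸ ÷ −2x = 7x⁷. Subtract (7x⁷)·D = −14x⁸ − 28x⁷. Remainder: −16x⁷ − 38x⁶ − 28x⁵ − 34x⁴ + 14x³ + 20x² − 18x + 20.
Step 2: lead(−16x⁷ − 38x⁶ − 28x⁵ − 34x⁴ + 14x³ + 20x² − 18x + 20) ÷ lead(D) = −16x⁷ ÷ −2x = 8x⁶. Subtract (8x⁶)·D = −16x⁷ − 32x⁶. Remainder: −6x⁶ − 28x⁵ − 34x⁴ + 14x³ + 20x² − 18x + 20.
Step 3: lead(−6x⁶ − 28x⁵ − 34x⁴ + 14x³ + 20x² − 18x + 20) ÷ lead(D) = −6x⁶ ÷ −2x = 3x⁵. Subtract (3x⁵)·D = −6x⁶ − 12x⁵. Remainder: −16x⁵ − 34x⁴ + 14x³ + 20x² − 18x + 20.
Step 4: lead(−16x⁵ − 34x⁴ + 14x³ + 20x² − 18x + 20) ÷ lead(D) = −16x⁵ ÷ −2x = 8x⁴. Subtract (8x⁴)·D = −16x⁵ − 32x⁴. Remainder: −2x⁴ + 14x³ + 20x² − 18x + 20.
Step 5: lead(−2x⁴ + 14x³ + 20x² − 18x + 20) ÷ lead(D) = −2x⁴ ÷ −2x = x³. Subtract (x³)·D = −2x⁴ − 4x³. Remainder: 18x³ + 20x² − 18x + 20.
Step 6: lead(18x³ + 20x² − 18x + 20) ÷ lead(D) = 18x³ ÷ −2x = −9x². Subtract (−9x²)·D = 18x³ + 36x². Remainder: −16x² − 18x + 20.
Step 7: lead(−16x² − 18x + 20) ÷ lead(D) = −16x² ÷ −2x = 8x. Subtract (8x)·D = −16x² − 32x. Remainder: 14x + 20.
Step 8: lead(14x + 20) ÷ lead(D) = 14x ÷ −2x = −7. Subtract (−7)·D = 14x + 28. Remainder: −8.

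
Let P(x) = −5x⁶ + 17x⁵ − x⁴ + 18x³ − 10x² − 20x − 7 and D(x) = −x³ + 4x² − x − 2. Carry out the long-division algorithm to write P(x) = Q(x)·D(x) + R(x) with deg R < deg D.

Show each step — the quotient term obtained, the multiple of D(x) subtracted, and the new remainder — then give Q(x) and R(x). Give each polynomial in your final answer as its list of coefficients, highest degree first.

Step 1: lead(−5x⁶ + 17x⁵ − x⁴ + 18x³ − 10x² − 20x − 7) ÷ lead(D) = −5x⁶ ÷ −x³ = 5x³. Subtract (5x³)·D = −5x⁶ + 20x⁵ − 5x⁴ − 10x³. Remainder: −3x⁵ + 4x⁴ + 28x³ − 10x² − 20x − 7.
Step 2: lead(−3x⁵ + 4x⁴ + 28x³ − 10x² − 20x − 7) ÷ lead(D) = −3x⁵ ÷ −x³ = 3x². Subtract (3x²)·D = −3x⁵ + 12x⁴ − 3x³ − 6x². Remainder: −8x⁴ + 31x³ − 4x² − 20x − 7.
Step 3: lead(−8x⁴ + 31x³ − 4x² − 20x − 7) ÷ lead(D) = −8x⁴ ÷ −x³ = 8x. Subtract (8x)·D = −8x⁴ + 32x³ − 8x² − 16x. Remainder: −x³ + 4x² − 4x − 7.
Step 4: lead(−x³ + 4x² − 4x − 7) ÷ lead(D) = −x³ ÷ −x³ = 1. Subtract (1)·D = −x³ + 4x² − x − 2. Remainder: −3x − 5.

Q = [5, 3, 8, 1]; R = [-3, -5]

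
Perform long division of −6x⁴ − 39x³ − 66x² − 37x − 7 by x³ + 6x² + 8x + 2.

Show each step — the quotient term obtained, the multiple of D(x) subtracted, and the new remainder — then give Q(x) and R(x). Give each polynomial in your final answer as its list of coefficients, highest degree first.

Q = [-6, -3]; R = [-1, -1]

Step 1: lead(−6x⁴ − 39x³ − 66x² − 37x − 7) ÷ lead(D) = −6x⁴ ÷ x³ = −6x. Subtract (−6x)·D = −6x⁴ − 36x³ − 48x² − 12x. Remainder: −3x³ − 18x² − 25x − 7.
Step 2: lead(−3x³ − 18x² − 25x − 7) ÷ lead(D) = −3x³ ÷ x³ = −3. Subtract (−3)·D = −3x³ − 18x² − 24x − 6. Remainder: −x − 1.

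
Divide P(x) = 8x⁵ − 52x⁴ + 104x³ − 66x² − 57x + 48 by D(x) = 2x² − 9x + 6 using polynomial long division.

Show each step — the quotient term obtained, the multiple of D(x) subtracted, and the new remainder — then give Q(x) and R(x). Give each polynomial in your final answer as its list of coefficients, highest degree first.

Q = [4, -8, 4, 9]; R = [-6]

Step 1: lead(8x⁵ − 52x⁴ + 104x³ − 66x² − 57x + 48) ÷ lead(D) = 8x⁵ ÷ 2x² = 4x³. Subtract (4x³)·D = 8x⁵ − 36x⁴ + 24x³. Remainder: −16x⁴ + 80x³ − 66x² − 57x + 48.
Step 2: lead(−16x⁴ + 80x³ − 66x² − 57x + 48) ÷ lead(D) = −16x⁴ ÷ 2x² = −8x². Subtract (−8x²)·D = −16x⁴ + 72x³ − 48x². Remainder: 8x³ − 18x² − 57x + 48.
Step 3: lead(8x³ − 18x² − 57x + 48) ÷ lead(D) = 8x³ ÷ 2x² = 4x. Subtract (4x)·D = 8x³ − 36x² + 24x. Remainder: 18x² − 81x + 48.
Step 4: lead(18x² − 81x + 48) ÷ lead(D) = 18x² ÷ 2x² = 9. Subtract (9)·D = 18x² − 81x + 54. Remainder: −6.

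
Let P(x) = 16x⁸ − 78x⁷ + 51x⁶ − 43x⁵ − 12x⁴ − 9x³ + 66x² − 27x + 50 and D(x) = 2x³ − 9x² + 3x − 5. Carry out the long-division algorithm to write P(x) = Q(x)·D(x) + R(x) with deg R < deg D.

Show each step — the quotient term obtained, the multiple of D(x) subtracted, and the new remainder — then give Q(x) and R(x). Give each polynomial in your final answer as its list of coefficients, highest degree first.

Q = [8, -3, 0, 3, 0, -9]; R = [5]

Step 1: lead(16x⁸ − 78x⁷ + 51x⁶ − 43x⁵ − 12x⁴ − 9x³ + 66x² − 27x + 50) ÷ lead(D) = 16x⁸ ÷ 2x³ = 8x⁵. Subtract (8x⁵)·D = 16x⁸ − 72x⁷ + 24x⁶ − 40x⁵. Remainder: −6x⁷ + 27x⁶ − 3x⁵ − 12x⁴ − 9x³ + 66x² − 27x + 50.
Step 2: lead(−6x⁷ + 27x⁶ − 3x⁵ − 12x⁴ − 9x³ + 66x² − 27x + 50) ÷ lead(D) = −6x⁷ ÷ 2x³ = −3x⁴. Subtract (−3x⁴)·D = −6x⁷ + 27x⁶ − 9x⁵ + 15x⁴. Remainder: 6x⁵ − 27x⁴ − 9x³ + 66x² − 27x + 50.
Step 3: lead(6x⁵ − 27x⁴ − 9x³ + 66x² − 27x + 50) ÷ lead(D) = 6x⁵ ÷ 2x³ = 3x². Subtract (3x²)·D = 6x⁵ − 27x⁴ + 9x³ − 15x². Remainder: −18x³ + 81x² − 27x + 50.
Step 4: lead(−18x³ + 81x² − 27x + 50) ÷ lead(D) = −18x³ ÷ 2x³ = −9. Subtract (−9)·D = −18x³ + 81x² − 27x + 45. Remainder: 5.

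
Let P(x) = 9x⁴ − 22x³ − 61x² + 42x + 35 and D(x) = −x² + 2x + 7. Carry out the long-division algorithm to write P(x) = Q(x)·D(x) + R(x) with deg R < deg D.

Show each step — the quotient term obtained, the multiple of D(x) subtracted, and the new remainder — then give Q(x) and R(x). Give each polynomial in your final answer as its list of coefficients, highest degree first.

Step 1: lead(9x⁴ − 22x³ − 61x² + 42x + 35) ÷ lead(D) = 9x⁴ ÷ −x² = −9x². Subtract (−9x²)·D = 9x⁴ − 18x³ − 63x². Remainder: −4x³ + 2x² + 42x + 35.
Step 2: lead(−4x³ + 2x² + 42x + 35) ÷ lead(D) = −4x³ ÷ −x² = 4x. Subtract (4x)·D = −4x³ + 8x² + 28x. Remainder: −6x² + 14x + 35.
Step 3: lead(−6x² + 14x + 35) ÷ lead(D) = −6x² ÷ −x² = 6. Subtract (6)·D = −6x² + 12x + 42. Remainder: 2x − 7.

Q = [-9, 4, 6]; R = [2, -7]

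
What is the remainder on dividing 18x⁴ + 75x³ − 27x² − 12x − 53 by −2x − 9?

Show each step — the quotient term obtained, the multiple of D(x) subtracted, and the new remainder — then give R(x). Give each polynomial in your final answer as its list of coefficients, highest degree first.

Step 1: lead(18x⁴ + 75x³ − 27x² − 12x − 53) ÷ lead(D) = 18x⁴ ÷ −2x = −9x³. Subtract (−9x³)·D = 18x⁴ + 81x³. Remainder: −6x³ − 27x² − 12x − 53.
Step 2: lead(−6x³ − 27x² − 12x − 53) ÷ lead(D) = −6x³ ÷ −2x = 3x². Subtract (3x²)·D = −6x³ − 27x². Remainder: −12x − 53.
Step 3: lead(−12x − 53) ÷ lead(D) = −12x ÷ −2x = 6. Subtract (6)·D = −12x − 54. Remainder: 1.

R = [1]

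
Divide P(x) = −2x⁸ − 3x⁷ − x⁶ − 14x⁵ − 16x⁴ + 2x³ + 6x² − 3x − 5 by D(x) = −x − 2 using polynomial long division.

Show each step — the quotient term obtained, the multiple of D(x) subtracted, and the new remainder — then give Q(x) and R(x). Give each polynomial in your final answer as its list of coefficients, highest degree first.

Q = [2, -1, 3, 8, 0, -2, -2, 7]; R = [9]

Step 1: lead(−2x⁸ − 3x⁷ − x⁶ − 14x⁵ − 16x⁴ + 2x³ + 6x² − 3x − 5) ÷ lead(D) = −2x⁸ ÷ −x = 2x⁷. Subtract (2x⁷)·D = −2x⁸ − 4x⁷. Remainder: x⁷ − x⁶ − 14x⁵ − 16x⁴ + 2x³ + 6x² − 3x − 5.
Step 2: lead(x⁷ − x⁶ − 14x⁵ − 16x⁴ + 2x³ + 6x² − 3x − 5) ÷ lead(D) = x⁷ ÷ −x = −x⁶. Subtract (−x⁶)·D = x⁷ + 2x⁶. Remainder: −3x⁶ − 14x⁵ − 16x⁴ + 2x³ + 6x² − 3x − 5.
Step 3: lead(−3x⁶ − 14x⁵ − 16x⁴ + 2x³ + 6x² − 3x − 5) ÷ lead(D) = −3x⁶ ÷ −x = 3x⁵. Subtract (3x⁵)·D = −3x⁶ − 6x⁵. Remainder: −8x⁵ − 16x⁴ + 2x³ + 6x² − 3x − 5.
Step 4: lead(−8x⁵ − 16x⁴ + 2x³ + 6x² − 3x − 5) ÷ lead(D) = −8x⁵ ÷ −x = 8x⁴. Subtract (8x⁴)·D = −8x⁵ − 16x⁴. Remainder: 2x³ + 6x² − 3x − 5.
Step 5: lead(2x³ + 6x² − 3x − 5) ÷ lead(D) = 2x³ ÷ −x = −2x². Subtract (−2x²)·D = 2x³ + 4x². Remainder: 2x² − 3x − 5.
Step 6: lead(2x² − 3x − 5) ÷ lead(D) = 2x² ÷ −x = −2x. Subtract (−2x)·D = 2x² + 4x. Remainder: −7x − 5.
Step 7: lead(−7x − 5) ÷ lead(D) = −7x ÷ −x = 7. Subtract (7)·D = −7x − 14. Remainder: 9.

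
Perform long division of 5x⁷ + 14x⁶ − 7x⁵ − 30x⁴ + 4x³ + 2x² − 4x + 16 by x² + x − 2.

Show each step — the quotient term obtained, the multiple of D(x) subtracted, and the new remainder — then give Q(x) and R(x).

Q(x) = 5x⁵ + 9x⁴ − 6x³ − 6x² − 2x − 8; R(x) = 0

Step 1: lead(5x⁷ + 14x⁶ − 7x⁵ − 30x⁴ + 4x³ + 2x² − 4x + 16) ÷ lead(D) = 5x⁷ ÷ x² = 5x⁵. Subtract (5x⁵)·D = 5x⁷ + 5x⁶ − 10x⁵. Remainder: 9x⁶ + 3x⁵ − 30x⁴ + 4x³ + 2x² − 4x + 16.
Step 2: lead(9x⁶ + 3x⁵ − 30x⁴ + 4x³ + 2x² − 4x + 16) ÷ lead(D) = 9x⁶ ÷ x² = 9x⁴. Subtract (9x⁴)·D = 9x⁶ + 9x⁵ − 18x⁴. Remainder: −6x⁵ − 12x⁴ + 4x³ + 2x² − 4x + 16.
Step 3: lead(−6x⁵ − 12x⁴ + 4x³ + 2x² − 4x + 16) ÷ lead(D) = −6x⁵ ÷ x² = −6x³. Subtract (−6x³)·D = −6x⁵ − 6x⁴ + 12x³. Remainder: −6x⁴ − 8x³ + 2x² − 4x + 16.
Step 4: lead(−6x⁴ − 8x³ + 2x² − 4x + 16) ÷ lead(D) = −6x⁴ ÷ x² = −6x². Subtract (−6x²)·D = −6x⁴ − 6x³ + 12x². Remainder: −2x³ − 10x² − 4x + 16.
Step 5: lead(−2x³ − 10x² − 4x + 16) ÷ lead(D) = −2x³ ÷ x² = −2x. Subtract (−2x)·D = −2x³ − 2x² + 4x. Remainder: −8x² − 8x + 16.
Step 6: lead(−8x² − 8x + 16) ÷ lead(D) = −8x² ÷ x² = −8. Subtract (−8)·D = −8x² − 8x + 16. Remainder: 0.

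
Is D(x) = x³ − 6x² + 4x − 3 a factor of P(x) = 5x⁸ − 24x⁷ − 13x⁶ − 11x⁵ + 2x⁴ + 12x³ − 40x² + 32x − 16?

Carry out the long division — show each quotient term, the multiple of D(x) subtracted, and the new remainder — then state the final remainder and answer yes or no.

R(x) = −1, so D(x) is not a factor of P(x). no

Step 1: lead(5x⁸ − 24x⁷ − 13x⁶ − 11x⁵ + 2x⁴ + 12x³ − 40x² + 32x − 16) ÷ lead(D) = 5x⁸ ÷ x³ = 5x⁵. Subtract (5x⁵)·D = 5x⁸ − 30x⁷ + 20x⁶ − 15x⁵. Remainder: 6x⁷ − 33x⁶ + 4x⁵ + 2x⁴ + 12x³ − 40x² + 32x − 16.
Step 2: lead(6x⁷ − 33x⁶ + 4x⁵ + 2x⁴ + 12x³ − 40x² + 32x − 16) ÷ lead(D) = 6x⁷ ÷ x³ = 6x⁴. Subtract (6x⁴)·D = 6x⁷ − 36x⁶ + 24x⁵ − 18x⁴. Remainder: 3x⁶ − 20x⁵ + 20x⁴ + 12x³ − 40x² + 32x − 16.
Step 3: lead(3x⁶ − 20x⁵ + 20x⁴ + 12x³ − 40x² + 32x − 16) ÷ lead(D) = 3x⁶ ÷ x³ = 3x³. Subtract (3x³)·D = 3x⁶ − 18x⁵ + 12x⁴ − 9x³. Remainder: −2x⁵ + 8x⁴ + 21x³ − 40x² + 32x − 16.
Step 4: lead(−2x⁵ + 8x⁴ + 21x³ − 40x² + 32x − 16) ÷ lead(D) = −2x⁵ ÷ x³ = −2x². Subtract (−2x²)·D = −2x⁵ + 12x⁴ − 8x³ + 6x². Remainder: −4x⁴ + 29x³ − 46x² + 32x − 16.
Step 5: lead(−4x⁴ + 29x³ − 46x² + 32x − 16) ÷ lead(D) = −4x⁴ ÷ x³ = −4x. Subtract (−4x)·D = −4x⁴ + 24x³ − 16x² + 12x. Remainder: 5x³ − 30x² + 20x − 16.
Step 6: lead(5x³ − 30x² + 20x − 16) ÷ lead(D) = 5x³ ÷ x³ = 5. Subtract (5)·D = 5x³ − 30x² + 20x − 15. Remainder: −1.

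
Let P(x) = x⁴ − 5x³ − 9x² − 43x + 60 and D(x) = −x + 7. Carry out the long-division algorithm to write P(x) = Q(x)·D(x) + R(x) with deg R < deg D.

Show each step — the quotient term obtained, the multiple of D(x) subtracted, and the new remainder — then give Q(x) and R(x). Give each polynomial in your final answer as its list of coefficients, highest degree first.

Step 1: lead(x⁴ − 5x³ − 9x² − 43x + 60) ÷ lead(D) = x⁴ ÷ −x = −x³. Subtract (−x³)·D = x⁴ − 7x³. Remainder: 2x³ − 9x² − 43x + 60.
Step 2: lead(2x³ − 9x² − 43x + 60) ÷ lead(D) = 2x³ ÷ −x = −2x². Subtract (−2x²)·D = 2x³ − 14x². Remainder: 5x² − 43x + 60.
Step 3: lead(5x² − 43x + 60) ÷ lead(D) = 5x² ÷ −x = −5x. Subtract (−5x)·D = 5x² − 35x. Remainder: −8x + 60.
Step 4: lead(−8x + 60) ÷ lead(D) = −8x ÷ −x = 8. Subtract (8)·D = −8x + 56. Remainder: 4.

Q = [-1, -2, -5, 8]; R = [4]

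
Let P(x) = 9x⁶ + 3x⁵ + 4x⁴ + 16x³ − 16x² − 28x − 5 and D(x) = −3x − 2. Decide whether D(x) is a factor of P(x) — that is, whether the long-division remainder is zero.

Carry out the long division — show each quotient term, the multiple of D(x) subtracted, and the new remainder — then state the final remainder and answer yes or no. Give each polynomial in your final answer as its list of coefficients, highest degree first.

R = [3], so D(x) is not a factor of P(x). no

Step 1: lead(9x⁶ + 3x⁵ + 4x⁴ + 16x³ − 16x² − 28x − 5) ÷ lead(D) = 9x⁶ ÷ −3x = −3x⁵. Subtract (−3x⁵)·D = 9x⁶ + 6x⁵. Remainder: −3x⁵ + 4x⁴ + 16x³ − 16x² − 28x − 5.
Step 2: lead(−3x⁵ + 4x⁴ + 16x³ − 16x² − 28x − 5) ÷ lead(D) = −3x⁵ ÷ −3x = x⁴. Subtract (x⁴)·D = −3x⁵ − 2x⁴. Remainder: 6x⁴ + 16x³ − 16x² − 28x − 5.
Step 3: lead(6x⁴ + 16x³ − 16x² − 28x − 5) ÷ lead(D) = 6x⁴ ÷ −3x = −2x³. Subtract (−2x³)·D = 6x⁴ + 4x³. Remainder: 12x³ − 16x² − 28x − 5.
Step 4: lead(12x³ − 16x² − 28x − 5) ÷ lead(D) = 12x³ ÷ −3x = −4x². Subtract (−4x²)·D = 12x³ + 8x². Remainder: −24x² − 28x − 5.
Step 5: lead(−24x² − 28x − 5) ÷ lead(D) = −24x² ÷ −3x = 8x. Subtract (8x)·D = −24x² − 16x. Remainder: −12x − 5.
Step 6: lead(−12x − 5) ÷ lead(D) = −12x ÷ −3x = 4. Subtract (4)·D = −12x − 8. Remainder: 3.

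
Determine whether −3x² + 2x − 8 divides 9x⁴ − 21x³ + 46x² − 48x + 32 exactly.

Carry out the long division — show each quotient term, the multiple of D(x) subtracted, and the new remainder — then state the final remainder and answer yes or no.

Step 1: lead(9x⁴ − 21x³ + 46x² − 48x + 32) ÷ lead(D) = 9x⁴ ÷ −3x² = −3x². Subtract (−3x²)·D = 9x⁴ − 6x³ + 24x². Remainder: −15x³ + 22x² − 48x + 32.
Step 2: lead(−15x³ + 22x² − 48x + 32) ÷ lead(D) = −15x³ ÷ −3x² = 5x. Subtract (5x)·D = −15x³ + 10x² − 40x. Remainder: 12x² − 8x + 32.
Step 3: lead(12x² − 8x + 32) ÷ lead(D) = 12x² ÷ −3x² = −4. Subtract (−4)·D = 12x² − 8x + 32. Remainder: 0.

R(x) = 0, so D(x) is a factor of P(x). yes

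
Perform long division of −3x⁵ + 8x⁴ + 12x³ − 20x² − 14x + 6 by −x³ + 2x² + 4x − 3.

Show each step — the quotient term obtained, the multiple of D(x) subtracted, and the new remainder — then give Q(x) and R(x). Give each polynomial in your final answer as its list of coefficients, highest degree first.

Step 1: lead(−3x⁵ + 8x⁴ + 12x³ − 20x² − 14x + 6) ÷ lead(D) = −3x⁵ ÷ −x³ = 3x². Subtract (3x²)·D = −3x⁵ + 6x⁴ + 12x³ − 9x². Remainder: 2x⁴ − 11x² − 14x + 6.
Step 2: lead(2x⁴ − 11x² − 14x + 6) ÷ lead(D) = 2x⁴ ÷ −x³ = −2x. Subtract (−2x)·D = 2x⁴ − 4x³ − 8x² + 6x. Remainder: 4x³ − 3x² − 20x + 6.
Step 3: lead(4x³ − 3x² − 20x + 6) ÷ lead(D) = 4x³ ÷ −x³ = −4. Subtract (−4)·D = 4x³ − 8x² − 16x + 12. Remainder: 5x² − 4x − 6.

Q = [3, -2, -4]; R = [5, -4, -6]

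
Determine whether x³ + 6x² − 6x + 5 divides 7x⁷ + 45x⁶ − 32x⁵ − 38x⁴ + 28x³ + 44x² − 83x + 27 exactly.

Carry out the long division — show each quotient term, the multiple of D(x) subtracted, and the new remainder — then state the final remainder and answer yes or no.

Step 1: lead(7x⁷ + 45x⁶ − 32x⁵ − 38x⁴ + 28x³ + 44x² − 83x + 27) ÷ lead(D) = 7x⁷ ÷ x³ = 7x⁴. Subtract (7x⁴)·D = 7x⁷ + 42x⁶ − 42x⁵ + 35x⁴. Remainder: 3x⁶ + 10x⁵ − 73x⁴ + 28x³ + 44x² − 83x + 27.
Step 2: lead(3x⁶ + 10x⁵ − 73x⁴ + 28x³ + 44x² − 83x + 27) ÷ lead(D) = 3x⁶ ÷ x³ = 3x³. Subtract (3x³)·D = 3x⁶ + 18x⁵ − 18x⁴ + 15x³. Remainder: −8x⁵ − 55x⁴ + 13x³ + 44x² − 83x + 27.
Step 3: lead(−8x⁵ − 55x⁴ + 13x³ + 44x² − 83x + 27) ÷ lead(D) = −8x⁵ ÷ x³ = −8x². Subtract (−8x²)·D = −8x⁵ − 48x⁴ + 48x³ − 40x². Remainder: −7x⁴ − 35x³ + 84x² − 83x + 27.
Step 4: lead(−7x⁴ − 35x³ + 84x² − 83x + 27) ÷ lead(D) = −7x⁴ ÷ x³ = −7x. Subtract (−7x)·D = −7x⁴ − 42x³ + 42x² − 35x. Remainder: 7x³ + 42x² − 48x + 27.
Step 5: lead(7x³ + 42x² − 48x + 27) ÷ lead(D) = 7x³ ÷ x³ = 7. Subtract (7)·D = 7x³ + 42x² − 42x + 35. Remainder: −6x − 8.

R(x) = −6x − 8, so D(x) is not a factor of P(x). no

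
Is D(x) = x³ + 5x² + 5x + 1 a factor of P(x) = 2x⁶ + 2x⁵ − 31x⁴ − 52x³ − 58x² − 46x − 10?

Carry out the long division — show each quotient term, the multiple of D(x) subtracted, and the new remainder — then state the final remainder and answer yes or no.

R(x) = −1, so D(x) is not a factor of P(x). no

Step 1: lead(2x⁶ + 2x⁵ − 31x⁴ − 52x³ − 58x² − 46x − 10) ÷ lead(D) = 2x⁶ ÷ x³ = 2x³. Subtract (2x³)·D = 2x⁶ + 10x⁵ + 10x⁴ + 2x³. Remainder: −8x⁵ − 41x⁴ − 54x³ − 58x² − 46x − 10.
Step 2: lead(−8x⁵ − 41x⁴ − 54x³ − 58x² − 46x − 10) ÷ lead(D) = −8x⁵ ÷ x³ = −8x². Subtract (−8x²)·D = −8x⁵ − 40x⁴ − 40x³ − 8x². Remainder: −x⁴ − 14x³ − 50x² − 46x − 10.
Step 3: lead(−x⁴ − 14x³ − 50x² − 46x − 10) ÷ lead(D) = −x⁴ ÷ x³ = −x. Subtract (−x)·D = −x⁴ − 5x³ − 5x² − x. Remainder: −9x³ − 45x² − 45x − 10.
Step 4: lead(−9x³ − 45x² − 45x − 10) ÷ lead(D) = −9x³ ÷ x³ = −9. Subtract (−9)·D = −9x³ − 45x² − 45x − 9. Remainder: −1.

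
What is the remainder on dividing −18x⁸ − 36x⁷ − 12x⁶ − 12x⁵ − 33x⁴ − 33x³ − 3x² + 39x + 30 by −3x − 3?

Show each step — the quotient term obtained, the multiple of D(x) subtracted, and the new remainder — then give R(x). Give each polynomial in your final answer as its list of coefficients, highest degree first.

Step 1: lead(−18x⁸ − 36x⁷ − 12x⁶ − 12x⁵ − 33x⁴ − 33x³ − 3x² + 39x + 30) ÷ lead(D) = −18x⁸ ÷ −3x = 6x⁷. Subtract (6x⁷)·D = −18x⁸ − 18x⁷. Remainder: −18x⁷ − 12x⁶ − 12x⁵ − 33x⁴ − 33x³ − 3x² + 39x + 30.
Step 2: lead(−18x⁷ − 12x⁶ − 12x⁵ − 33x⁴ − 33x³ − 3x² + 39x + 30) ÷ lead(D) = −18x⁷ ÷ −3x = 6x⁶. Subtract (6x⁶)·D = −18x⁷ − 18x⁶. Remainder: 6x⁶ − 12x⁵ − 33x⁴ − 33x³ − 3x² + 39x + 30.
Step 3: lead(6x⁶ − 12x⁵ − 33x⁴ − 33x³ − 3x² + 39x + 30) ÷ lead(D) = 6x⁶ ÷ −3x = −2x⁵. Subtract (−2x⁵)·D = 6x⁶ + 6x⁵. Remainder: −18x⁵ − 33x⁴ − 33x³ − 3x² + 39x + 30.
Step 4: lead(−18x⁵ − 33x⁴ − 33x³ − 3x² + 39x + 30) ÷ lead(D) = −18x⁵ ÷ −3x = 6x⁴. Subtract (6x⁴)·D = −18x⁵ − 18x⁴. Remainder: −15x⁴ − 33x³ − 3x² + 39x + 30.
Step 5: lead(−15x⁴ − 33x³ − 3x² + 39x + 30) ÷ lead(D) = −15x⁴ ÷ −3x = 5x³. Subtract (5x³)·D = −15x⁴ − 15x³. Remainder: −18x³ − 3x² + 39x + 30.
Step 6: lead(−18x³ − 3x² + 39x + 30) ÷ lead(D) = −18x³ ÷ −3x = 6x². Subtract (6x²)·D = −18x³ − 18x². Remainder: 15x² + 39x + 30.
Step 7: lead(15x² + 39x + 30) ÷ lead(D) = 15x² ÷ −3x = −5x. Subtract (−5x)·D = 15x² + 15x. Remainder: 24x + 30.
Step 8: lead(24x + 30) ÷ lead(D) = 24x ÷ −3x = −8. Subtract (−8)·D = 24x + 24. Remainder: 6.

R = [6]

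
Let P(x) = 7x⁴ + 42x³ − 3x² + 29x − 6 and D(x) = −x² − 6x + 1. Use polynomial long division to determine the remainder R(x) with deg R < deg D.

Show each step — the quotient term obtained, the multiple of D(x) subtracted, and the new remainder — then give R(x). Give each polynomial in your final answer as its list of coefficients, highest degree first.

Step 1: lead(7x⁴ + 42x³ − 3x² + 29x − 6) ÷ lead(D) = 7x⁴ ÷ −x² = −7x². Subtract (−7x²)·D = 7x⁴ + 42x³ − 7x². Remainder: 4x² + 29x − 6.
Step 2: lead(4x² + 29x − 6) ÷ lead(D) = 4x² ÷ −x² = −4. Subtract (−4)·D = 4x² + 24x − 4. Remainder: 5x − 2.

R = [5, -2]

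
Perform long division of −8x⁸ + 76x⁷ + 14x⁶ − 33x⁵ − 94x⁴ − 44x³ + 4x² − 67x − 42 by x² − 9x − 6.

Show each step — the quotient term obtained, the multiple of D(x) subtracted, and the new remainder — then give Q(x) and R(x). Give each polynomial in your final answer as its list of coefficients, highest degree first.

Q = [-8, 4, 2, 9, -1, 1, 7]; R = [2, 0]

Step 1: lead(−8x⁸ + 76x⁷ + 14x⁶ − 33x⁵ − 94x⁴ − 44x³ + 4x² − 67x − 42) ÷ lead(D) = −8x⁸ ÷ x² = −8x⁶. Subtract (−8x⁶)·D = −8x⁸ + 72x⁷ + 48x⁶. Remainder: 4x⁷ − 34x⁶ − 33x⁵ − 94x⁴ − 44x³ + 4x² − 67x − 42.
Step 2: lead(4x⁷ − 34x⁶ − 33x⁵ − 94x⁴ − 44x³ + 4x² − 67x − 42) ÷ lead(D) = 4x⁷ ÷ x² = 4x⁵. Subtract (4x⁵)·D = 4x⁷ − 36x⁶ − 24x⁵. Remainder: 2x⁶ − 9x⁵ − 94x⁴ − 44x³ + 4x² − 67x − 42.
Step 3: lead(2x⁶ − 9x⁵ − 94x⁴ − 44x³ + 4x² − 67x − 42) ÷ lead(D) = 2x⁶ ÷ x² = 2x⁴. Subtract (2x⁴)·D = 2x⁶ − 18x⁵ − 12x⁴. Remainder: 9x⁵ − 82x⁴ − 44x³ + 4x² − 67x − 42.
Step 4: lead(9x⁵ − 82x⁴ − 44x³ + 4x² − 67x − 42) ÷ lead(D) = 9x⁵ ÷ x² = 9x³. Subtract (9x³)·D = 9x⁵ − 81x⁴ − 54x³. Remainder: −x⁴ + 10x³ + 4x² − 67x − 42.
Step 5: lead(−x⁴ + 10x³ + 4x² − 67x − 42) ÷ lead(D) = −x⁴ ÷ x² = −x². Subtract (−x²)·D = −x⁴ + 9x³ + 6x². Remainder: x³ − 2x² − 67x − 42.
Step 6: lead(x³ − 2x² − 67x − 42) ÷ lead(D) = x³ ÷ x² = x. Subtract (x)·D = x³ − 9x² − 6x. Remainder: 7x² − 61x − 42.
Step 7: lead(7x² − 61x − 42) ÷ lead(D) = 7x² ÷ x² = 7. Subtract (7)·D = 7x² − 63x − 42. Remainder: 2x.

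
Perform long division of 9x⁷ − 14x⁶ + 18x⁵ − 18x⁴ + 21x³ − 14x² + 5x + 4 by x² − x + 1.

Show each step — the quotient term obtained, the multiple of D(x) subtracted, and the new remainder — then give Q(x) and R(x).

Q(x) = 9x⁵ − 5x⁴ + 4x³ − 9x² + 8x + 3; R(x) = 1

Step 1: lead(9x⁷ − 14x⁶ + 18x⁵ − 18x⁴ + 21x³ − 14x² + 5x + 4) ÷ lead(D) = 9x⁷ ÷ x² = 9x⁵. Subtract (9x⁵)·D = 9x⁷ − 9x⁶ + 9x⁵. Remainder: −5x⁶ + 9x⁵ − 18x⁴ + 21x³ − 14x² + 5x + 4.
Step 2: lead(−5x⁶ + 9x⁵ − 18x⁴ + 21x³ − 14x² + 5x + 4) ÷ lead(D) = −5x⁶ ÷ x² = −5x⁴. Subtract (−5x⁴)·D = −5x⁶ + 5x⁵ − 5x⁴. Remainder: 4x⁵ − 13x⁴ + 21x³ − 14x² + 5x + 4.
Step 3: lead(4x⁵ − 13x⁴ + 21x³ − 14x² + 5x + 4) ÷ lead(D) = 4x⁵ ÷ x² = 4x³. Subtract (4x³)·D = 4x⁵ − 4x⁴ + 4x³. Remainder: −9x⁴ + 17x³ − 14x² + 5x + 4.
Step 4: lead(−9x⁴ + 17x³ − 14x² + 5x + 4) ÷ lead(D) = −9x⁴ ÷ x² = −9x². Subtract (−9x²)·D = −9x⁴ + 9x³ − 9x². Remainder: 8x³ − 5x² + 5x + 4.
Step 5: lead(8x³ − 5x² + 5x + 4) ÷ lead(D) = 8x³ ÷ x² = 8x. Subtract (8x)·D = 8x³ − 8x² + 8x. Remainder: 3x² − 3x + 4.
Step 6: lead(3x² − 3x + 4) ÷ lead(D) = 3x² ÷ x² = 3. Subtract (3)·D = 3x² − 3x + 3. Remainder: 1.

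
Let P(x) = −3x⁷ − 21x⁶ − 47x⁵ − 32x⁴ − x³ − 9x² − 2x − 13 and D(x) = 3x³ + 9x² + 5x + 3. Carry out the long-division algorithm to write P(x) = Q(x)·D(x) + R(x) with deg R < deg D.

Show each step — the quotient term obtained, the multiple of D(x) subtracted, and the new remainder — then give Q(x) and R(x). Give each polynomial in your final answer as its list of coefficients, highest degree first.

Step 1: lead(−3x⁷ − 21x⁶ − 47x⁵ − 32x⁴ − x³ − 9x² − 2x − 13) ÷ lead(D) = −3x⁷ ÷ 3x³ = −x⁴. Subtract (−x⁴)·D = −3x⁷ − 9x⁶ − 5x⁵ − 3x⁴. Remainder: −12x⁶ − 42x⁵ − 29x⁴ − x³ − 9x² − 2x − 13.
Step 2: lead(−12x⁶ − 42x⁵ − 29x⁴ − x³ − 9x² − 2x − 13) ÷ lead(D) = −12x⁶ ÷ 3x³ = −4x³. Subtract (−4x³)·D = −12x⁶ − 36x⁵ − 20x⁴ − 12x³. Remainder: −6x⁵ − 9x⁴ + 11x³ − 9x² − 2x − 13.
Step 3: lead(−6x⁵ − 9x⁴ + 11x³ − 9x² − 2x − 13) ÷ lead(D) = −6x⁵ ÷ 3x³ = −2x². Subtract (−2x²)·D = −6x⁵ − 18x⁴ − 10x³ − 6x². Remainder: 9x⁴ + 21x³ − 3x² − 2x − 13.
Step 4: lead(9x⁴ + 21x³ − 3x² − 2x − 13) ÷ lead(D) = 9x⁴ ÷ 3x³ = 3x. Subtract (3x)·D = 9x⁴ + 27x³ + 15x² + 9x. Remainder: −6x³ − 18x² − 11x − 13.
Step 5: lead(−6x³ − 18x² − 11x − 13) ÷ lead(D) = −6x³ ÷ 3x³ = −2. Subtract (−2)·D = −6x³ − 18x² − 10x − 6. Remainder: −x − 7.

Q = [-1, -4, -2, 3, -2]; R = [-1, -7]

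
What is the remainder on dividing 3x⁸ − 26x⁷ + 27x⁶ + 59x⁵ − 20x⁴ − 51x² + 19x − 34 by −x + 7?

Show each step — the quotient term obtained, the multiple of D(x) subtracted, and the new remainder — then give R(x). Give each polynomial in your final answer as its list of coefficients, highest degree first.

R = [1]

Step 1: lead(3x⁸ − 26x⁷ + 27x⁶ + 59x⁵ − 20x⁴ − 51x² + 19x − 34) ÷ lead(D) = 3x⁸ ÷ −x = −3x⁷. Subtract (−3x⁷)·D = 3x⁸ − 21x⁷. Remainder: −5x⁷ + 27x⁶ + 59x⁵ − 20x⁴ − 51x² + 19x − 34.
Step 2: lead(−5x⁷ + 27x⁶ + 59x⁵ − 20x⁴ − 51x² + 19x − 34) ÷ lead(D) = −5x⁷ ÷ −x = 5x⁶. Subtract (5x⁶)·D = −5x⁷ + 35x⁶. Remainder: −8x⁶ + 59x⁵ − 20x⁴ − 51x² + 19x − 34.
Step 3: lead(−8x⁶ + 59x⁵ − 20x⁴ − 51x² + 19x − 34) ÷ lead(D) = −8x⁶ ÷ −x = 8x⁵. Subtract (8x⁵)·D = −8x⁶ + 56x⁵. Remainder: 3x⁵ − 20x⁴ − 51x² + 19x − 34.
Step 4: lead(3x⁵ − 20x⁴ − 51x² + 19x − 34) ÷ lead(D) = 3x⁵ ÷ −x = −3x⁴. Subtract (−3x⁴)·D = 3x⁵ − 21x⁴. Remainder: x⁴ − 51x² + 19x − 34.
Step 5: lead(x⁴ − 51x² + 19x − 34) ÷ lead(D) = x⁴ ÷ −x = −x³. Subtract (−x³)·D = x⁴ − 7x³. Remainder: 7x³ − 51x² + 19x − 34.
Step 6: lead(7x³ − 51x² + 19x − 34) ÷ lead(D) = 7x³ ÷ −x = −7x². Subtract (−7x²)·D = 7x³ − 49x². Remainder: −2x² + 19x − 34.
Step 7: lead(−2x² + 19x − 34) ÷ lead(D) = −2x² ÷ −x = 2x. Subtract (2x)·D = −2x² + 14x. Remainder: 5x − 34.
Step 8: lead(5x − 34) ÷ lead(D) = 5x ÷ −x = −5. Subtract (−5)·D = 5x − 35. Remainder: 1.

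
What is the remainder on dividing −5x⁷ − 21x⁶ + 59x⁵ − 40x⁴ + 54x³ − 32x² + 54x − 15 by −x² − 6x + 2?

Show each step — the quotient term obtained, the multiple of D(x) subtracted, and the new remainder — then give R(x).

R(x) = −2x + 1

Step 1: lead(−5x⁷ − 21x⁶ + 59x⁵ − 40x⁴ + 54x³ − 32x² + 54x − 15) ÷ lead(D) = −5x⁷ ÷ −x² = 5x⁵. Subtract (5x⁵)·D = −5x⁷ − 30x⁶ + 10x⁵. Remainder: 9x⁶ + 49x⁵ − 40x⁴ + 54x³ − 32x² + 54x − 15.
Step 2: lead(9x⁶ + 49x⁵ − 40x⁴ + 54x³ − 32x² + 54x − 15) ÷ lead(D) = 9x⁶ ÷ −x² = −9x⁴. Subtract (−9x⁴)·D = 9x⁶ + 54x⁵ − 18x⁴. Remainder: −5x⁵ − 22x⁴ + 54x³ − 32x² + 54x − 15.
Step 3: lead(−5x⁵ − 22x⁴ + 54x³ − 32x² + 54x − 15) ÷ lead(D) = −5x⁵ ÷ −x² = 5x³. Subtract (5x³)·D = −5x⁵ − 30x⁴ + 10x³. Remainder: 8x⁴ + 44x³ − 32x² + 54x − 15.
Step 4: lead(8x⁴ + 44x³ − 32x² + 54x − 15) ÷ lead(D) = 8x⁴ ÷ −x² = −8x². Subtract (−8x²)·D = 8x⁴ + 48x³ − 16x². Remainder: −4x³ − 16x² + 54x − 15.
Step 5: lead(−4x³ − 16x² + 54x − 15) ÷ lead(D) = −4x³ ÷ −x² = 4x. Subtract (4x)·D = −4x³ − 24x² + 8x. Remainder: 8x² + 46x − 15.
Step 6: lead(8x² + 46x − 15) ÷ lead(D) = 8x² ÷ −x² = −8. Subtract (−8)·D = 8x² + 48x − 16. Remainder: −2x + 1.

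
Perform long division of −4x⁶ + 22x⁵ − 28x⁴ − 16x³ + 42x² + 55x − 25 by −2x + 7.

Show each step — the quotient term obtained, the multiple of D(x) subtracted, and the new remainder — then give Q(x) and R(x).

Step 1: lead(−4x⁶ + 22x⁵ − 28x⁴ − 16x³ + 42x² + 55x − 25) ÷ lead(D) = −4x⁶ ÷ −2x = 2x⁵. Subtract (2x⁵)·D = −4x⁶ + 14x⁵. Remainder: 8x⁵ − 28x⁴ − 16x³ + 42x² + 55x − 25.
Step 2: lead(8x⁵ − 28x⁴ − 16x³ + 42x² + 55x − 25) ÷ lead(D) = 8x⁵ ÷ −2x = −4x⁴. Subtract (−4x⁴)·D = 8x⁵ − 28x⁴. Remainder: −16x³ + 42x² + 55x − 25.
Step 3: lead(−16x³ + 42x² + 55x − 25) ÷ lead(D) = −16x³ ÷ −2x = 8x². Subtract (8x²)·D = −16x³ + 56x². Remainder: −14x² + 55x − 25.
Step 4: lead(−14x² + 55x − 25) ÷ lead(D) = −14x² ÷ −2x = 7x. Subtract (7x)·D = −14x² + 49x. Remainder: 6x − 25.
Step 5: lead(6x − 25) ÷ lead(D) = 6x ÷ −2x = −3. Subtract (−3)·D = 6x − 21. Remainder: −4.

Q(x) = 2x⁵ − 4x⁴ + 8x² + 7x − 3; R(x) = −4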